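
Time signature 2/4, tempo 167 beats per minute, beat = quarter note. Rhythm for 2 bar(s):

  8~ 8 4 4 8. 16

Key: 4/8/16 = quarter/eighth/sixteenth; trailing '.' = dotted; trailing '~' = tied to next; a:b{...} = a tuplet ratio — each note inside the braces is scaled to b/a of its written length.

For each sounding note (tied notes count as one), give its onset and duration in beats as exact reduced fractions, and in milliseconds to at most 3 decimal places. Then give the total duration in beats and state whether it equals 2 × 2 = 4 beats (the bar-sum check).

1) 0.0ms=0b +359.281ms=1b
2) 359.281ms=1b +359.281ms=1b
3) 718.563ms=2b +359.281ms=1b
4) 1077.844ms=3b +269.461ms=3/4b
5) 1347.305ms=15/4b +89.82ms=1/4b
Σ=4b of 4 (167bpm 2/4) — PASS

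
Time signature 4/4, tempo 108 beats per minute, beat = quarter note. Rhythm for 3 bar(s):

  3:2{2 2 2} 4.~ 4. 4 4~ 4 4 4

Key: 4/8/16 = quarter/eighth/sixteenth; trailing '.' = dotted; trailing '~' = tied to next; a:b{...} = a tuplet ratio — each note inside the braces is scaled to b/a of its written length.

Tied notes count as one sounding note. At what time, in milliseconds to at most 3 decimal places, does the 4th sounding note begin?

note 4 onset = 4b = 2222.222ms

1. 0.0ms @ 0 + 740.741ms (4/3)
2. 740.741ms @ 4/3 + 740.741ms (4/3)
3. 1481.481ms @ 8/3 + 740.741ms (4/3)
4. 2222.222ms @ 4 + 1666.667ms (3)
5. 3888.889ms @ 7 + 555.556ms (1)
6. 4444.444ms @ 8 + 1111.111ms (2)
7. 5555.556ms @ 10 + 555.556ms (1)
8. 6111.111ms @ 11 + 555.556ms (1)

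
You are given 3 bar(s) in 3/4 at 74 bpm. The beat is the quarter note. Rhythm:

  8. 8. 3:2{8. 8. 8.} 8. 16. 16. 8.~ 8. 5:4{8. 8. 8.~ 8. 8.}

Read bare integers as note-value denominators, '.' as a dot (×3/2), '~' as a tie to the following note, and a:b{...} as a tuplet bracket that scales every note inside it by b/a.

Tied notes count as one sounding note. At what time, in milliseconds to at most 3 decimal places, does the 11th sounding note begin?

note 11 onset = 33/5b = 5351.351ms

1. 0.0ms @ 0 + 608.108ms (3/4)
2. 608.108ms @ 3/4 + 608.108ms (3/4)
3. 1216.216ms @ 3/2 + 405.405ms (1/2)
4. 1621.622ms @ 2 + 405.405ms (1/2)
5. 2027.027ms @ 5/2 + 405.405ms (1/2)
6. 2432.432ms @ 3 + 608.108ms (3/4)
7. 3040.541ms @ 15/4 + 304.054ms (3/8)
8. 3344.595ms @ 33/8 + 304.054ms (3/8)
9. 3648.649ms @ 9/2 + 1216.216ms (3/2)
10. 4864.865ms @ 6 + 486.486ms (3/5)
11. 5351.351ms @ 33/5 + 486.486ms (3/5)
12. 5837.838ms @ 36/5 + 972.973ms (6/5)
13. 6810.811ms @ 42/5 + 486.486ms (3/5)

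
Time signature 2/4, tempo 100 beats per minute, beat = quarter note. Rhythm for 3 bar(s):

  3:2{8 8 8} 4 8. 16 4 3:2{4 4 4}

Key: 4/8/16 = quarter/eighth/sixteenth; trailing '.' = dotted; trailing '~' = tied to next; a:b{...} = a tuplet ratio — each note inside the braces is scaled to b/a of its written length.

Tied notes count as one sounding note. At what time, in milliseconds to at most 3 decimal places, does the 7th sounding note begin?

1. 0.0ms @ 0 + 200.0ms (1/3)
2. 200.0ms @ 1/3 + 200.0ms (1/3)
3. 400.0ms @ 2/3 + 200.0ms (1/3)
4. 600.0ms @ 1 + 600.0ms (1)
5. 1200.0ms @ 2 + 450.0ms (3/4)
6. 1650.0ms @ 11/4 + 150.0ms (1/4)
7. 1800.0ms @ 3 + 600.0ms (1)
8. 2400.0ms @ 4 + 400.0ms (2/3)
9. 2800.0ms @ 14/3 + 400.0ms (2/3)
10. 3200.0ms @ 16/3 + 400.0ms (2/3)

note 7 onset = 3b = 1800.0ms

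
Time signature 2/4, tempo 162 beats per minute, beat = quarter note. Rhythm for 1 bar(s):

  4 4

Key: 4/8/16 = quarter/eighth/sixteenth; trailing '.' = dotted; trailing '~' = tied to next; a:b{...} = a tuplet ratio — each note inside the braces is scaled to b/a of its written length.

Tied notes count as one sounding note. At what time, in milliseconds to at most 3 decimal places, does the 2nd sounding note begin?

note 2 onset = 1b = 370.37ms

1. 0.0ms @ 0 + 370.37ms (1)
2. 370.37ms @ 1 + 370.37ms (1)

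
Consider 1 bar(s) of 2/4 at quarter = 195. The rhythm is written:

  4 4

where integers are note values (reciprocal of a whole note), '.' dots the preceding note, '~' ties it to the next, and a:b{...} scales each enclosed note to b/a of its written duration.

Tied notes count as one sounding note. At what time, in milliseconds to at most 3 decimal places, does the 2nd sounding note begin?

1. 0.0ms @ 0 + 307.692ms (1)
2. 307.692ms @ 1 + 307.692ms (1)

note 2 onset = 1b = 307.692ms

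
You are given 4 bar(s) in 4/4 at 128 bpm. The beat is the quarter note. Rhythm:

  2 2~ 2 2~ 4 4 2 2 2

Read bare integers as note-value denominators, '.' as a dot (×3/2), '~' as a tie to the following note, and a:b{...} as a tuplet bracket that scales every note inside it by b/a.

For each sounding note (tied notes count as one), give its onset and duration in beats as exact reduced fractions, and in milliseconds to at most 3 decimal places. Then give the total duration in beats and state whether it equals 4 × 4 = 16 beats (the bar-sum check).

1) 0.0ms=0b +937.5ms=2b
2) 937.5ms=2b +1875.0ms=4b
3) 2812.5ms=6b +1406.25ms=3b
4) 4218.75ms=9b +468.75ms=1b
5) 4687.5ms=10b +937.5ms=2b
6) 5625.0ms=12b +937.5ms=2b
7) 6562.5ms=14b +937.5ms=2b
Σ=16b of 16 (128bpm 4/4) — PASS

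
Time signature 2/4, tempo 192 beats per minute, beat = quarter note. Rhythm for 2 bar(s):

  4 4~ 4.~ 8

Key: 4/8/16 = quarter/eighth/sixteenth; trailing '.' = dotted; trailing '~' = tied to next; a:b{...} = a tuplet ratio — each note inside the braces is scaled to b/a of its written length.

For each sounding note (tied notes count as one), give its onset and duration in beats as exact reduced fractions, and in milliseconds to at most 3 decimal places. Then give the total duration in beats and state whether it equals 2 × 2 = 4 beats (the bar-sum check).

1) 0.0ms=0b +312.5ms=1b
2) 312.5ms=1b +937.5ms=3b
Σ=4b of 4 (192bpm 2/4) — PASS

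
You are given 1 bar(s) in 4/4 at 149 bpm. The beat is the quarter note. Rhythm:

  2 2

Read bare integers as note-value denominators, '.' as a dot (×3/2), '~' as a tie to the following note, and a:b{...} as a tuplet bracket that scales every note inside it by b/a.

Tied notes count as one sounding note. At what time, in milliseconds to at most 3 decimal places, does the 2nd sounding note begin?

note 2 onset = 2b = 805.369ms

1. 0.0ms @ 0 + 805.369ms (2)
2. 805.369ms @ 2 + 805.369ms (2)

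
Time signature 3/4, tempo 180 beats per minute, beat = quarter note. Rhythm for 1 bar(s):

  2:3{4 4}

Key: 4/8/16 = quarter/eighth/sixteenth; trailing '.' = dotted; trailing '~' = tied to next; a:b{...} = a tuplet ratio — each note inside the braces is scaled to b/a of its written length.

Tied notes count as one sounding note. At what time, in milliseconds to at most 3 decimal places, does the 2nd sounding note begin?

note 2 onset = 3/2b = 500.0ms

1. 0.0ms @ 0 + 500.0ms (3/2)
2. 500.0ms @ 3/2 + 500.0ms (3/2)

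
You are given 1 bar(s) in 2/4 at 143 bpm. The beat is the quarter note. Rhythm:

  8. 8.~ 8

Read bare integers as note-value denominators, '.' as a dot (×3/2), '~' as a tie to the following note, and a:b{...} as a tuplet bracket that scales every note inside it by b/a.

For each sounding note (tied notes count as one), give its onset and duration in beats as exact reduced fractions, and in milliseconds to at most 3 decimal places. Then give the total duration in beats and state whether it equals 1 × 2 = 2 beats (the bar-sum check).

1) 0.0ms=0b +314.685ms=3/4b
2) 314.685ms=3/4b +524.476ms=5/4b
Σ=2b of 2 (143bpm 2/4) — PASS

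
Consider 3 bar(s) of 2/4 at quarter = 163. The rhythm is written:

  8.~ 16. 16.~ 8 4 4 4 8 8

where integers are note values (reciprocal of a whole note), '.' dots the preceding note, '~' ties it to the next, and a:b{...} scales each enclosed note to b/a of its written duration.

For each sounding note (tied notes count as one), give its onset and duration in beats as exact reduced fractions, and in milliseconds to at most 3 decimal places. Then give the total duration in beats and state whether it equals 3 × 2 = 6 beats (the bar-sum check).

1) 0.0ms=0b +414.11ms=9/8b
2) 414.11ms=9/8b +322.086ms=7/8b
3) 736.196ms=2b +368.098ms=1b
4) 1104.294ms=3b +368.098ms=1b
5) 1472.393ms=4b +368.098ms=1b
6) 1840.491ms=5b +184.049ms=1/2b
7) 2024.54ms=11/2b +184.049ms=1/2b
Σ=6b of 6 (163bpm 2/4) — PASS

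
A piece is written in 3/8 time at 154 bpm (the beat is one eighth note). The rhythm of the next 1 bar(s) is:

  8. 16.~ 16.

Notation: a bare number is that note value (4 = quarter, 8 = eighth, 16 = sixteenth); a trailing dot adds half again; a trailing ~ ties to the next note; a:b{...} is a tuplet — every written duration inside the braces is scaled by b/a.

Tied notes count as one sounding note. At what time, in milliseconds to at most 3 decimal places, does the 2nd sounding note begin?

1. 0.0ms @ 0 + 584.416ms (3/2)
2. 584.416ms @ 3/2 + 584.416ms (3/2)

note 2 onset = 3/2b = 584.416ms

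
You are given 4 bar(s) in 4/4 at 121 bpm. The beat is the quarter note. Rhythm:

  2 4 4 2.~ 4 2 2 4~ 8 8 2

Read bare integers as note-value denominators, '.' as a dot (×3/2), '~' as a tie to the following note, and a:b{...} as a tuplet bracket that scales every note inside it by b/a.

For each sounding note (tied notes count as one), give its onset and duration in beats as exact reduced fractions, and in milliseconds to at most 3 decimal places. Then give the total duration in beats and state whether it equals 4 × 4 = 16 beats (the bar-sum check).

1) 0.0ms=0b +991.736ms=2b
2) 991.736ms=2b +495.868ms=1b
3) 1487.603ms=3b +495.868ms=1b
4) 1983.471ms=4b +1983.471ms=4b
5) 3966.942ms=8b +991.736ms=2b
6) 4958.678ms=10b +991.736ms=2b
7) 5950.413ms=12b +743.802ms=3/2b
8) 6694.215ms=27/2b +247.934ms=1/2b
9) 6942.149ms=14b +991.736ms=2b
Σ=16b of 16 (121bpm 4/4) — PASS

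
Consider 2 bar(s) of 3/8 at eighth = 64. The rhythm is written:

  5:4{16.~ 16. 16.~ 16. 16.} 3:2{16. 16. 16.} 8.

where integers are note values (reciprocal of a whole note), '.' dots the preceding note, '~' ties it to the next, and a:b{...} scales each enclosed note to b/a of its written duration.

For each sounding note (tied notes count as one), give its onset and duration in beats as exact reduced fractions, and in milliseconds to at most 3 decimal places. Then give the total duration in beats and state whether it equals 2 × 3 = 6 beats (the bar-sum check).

1) 0.0ms=0b +1125.0ms=6/5b
2) 1125.0ms=6/5b +1125.0ms=6/5b
3) 2250.0ms=12/5b +562.5ms=3/5b
4) 2812.5ms=3b +468.75ms=1/2b
5) 3281.25ms=7/2b +468.75ms=1/2b
6) 3750.0ms=4b +468.75ms=1/2b
7) 4218.75ms=9/2b +1406.25ms=3/2b
Σ=6b of 6 (64bpm 3/8) — PASS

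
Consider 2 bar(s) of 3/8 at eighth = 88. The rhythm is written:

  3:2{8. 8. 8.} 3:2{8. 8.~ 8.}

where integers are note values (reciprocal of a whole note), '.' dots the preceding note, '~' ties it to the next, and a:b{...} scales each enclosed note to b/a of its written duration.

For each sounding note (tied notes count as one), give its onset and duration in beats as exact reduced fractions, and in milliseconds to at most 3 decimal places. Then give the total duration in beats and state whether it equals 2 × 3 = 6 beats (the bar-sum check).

1) 0.0ms=0b +681.818ms=1b
2) 681.818ms=1b +681.818ms=1b
3) 1363.636ms=2b +681.818ms=1b
4) 2045.455ms=3b +681.818ms=1b
5) 2727.273ms=4b +1363.636ms=2b
Σ=6b of 6 (88bpm 3/8) — PASS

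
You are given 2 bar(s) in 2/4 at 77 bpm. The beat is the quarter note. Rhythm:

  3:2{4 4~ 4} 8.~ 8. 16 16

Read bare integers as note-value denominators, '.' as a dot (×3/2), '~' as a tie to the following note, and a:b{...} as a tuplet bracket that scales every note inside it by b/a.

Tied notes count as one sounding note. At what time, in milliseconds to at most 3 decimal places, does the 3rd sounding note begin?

1. 0.0ms @ 0 + 519.481ms (2/3)
2. 519.481ms @ 2/3 + 1038.961ms (4/3)
3. 1558.442ms @ 2 + 1168.831ms (3/2)
4. 2727.273ms @ 7/2 + 194.805ms (1/4)
5. 2922.078ms @ 15/4 + 194.805ms (1/4)

note 3 onset = 2b = 1558.442ms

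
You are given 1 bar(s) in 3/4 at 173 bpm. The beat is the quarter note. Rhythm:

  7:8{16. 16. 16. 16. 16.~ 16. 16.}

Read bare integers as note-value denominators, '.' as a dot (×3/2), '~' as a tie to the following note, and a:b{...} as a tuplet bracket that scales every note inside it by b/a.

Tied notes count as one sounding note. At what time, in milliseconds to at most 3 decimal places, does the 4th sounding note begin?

1. 0.0ms @ 0 + 148.637ms (3/7)
2. 148.637ms @ 3/7 + 148.637ms (3/7)
3. 297.275ms @ 6/7 + 148.637ms (3/7)
4. 445.912ms @ 9/7 + 148.637ms (3/7)
5. 594.55ms @ 12/7 + 297.275ms (6/7)
6. 891.825ms @ 18/7 + 148.637ms (3/7)

note 4 onset = 9/7b = 445.912ms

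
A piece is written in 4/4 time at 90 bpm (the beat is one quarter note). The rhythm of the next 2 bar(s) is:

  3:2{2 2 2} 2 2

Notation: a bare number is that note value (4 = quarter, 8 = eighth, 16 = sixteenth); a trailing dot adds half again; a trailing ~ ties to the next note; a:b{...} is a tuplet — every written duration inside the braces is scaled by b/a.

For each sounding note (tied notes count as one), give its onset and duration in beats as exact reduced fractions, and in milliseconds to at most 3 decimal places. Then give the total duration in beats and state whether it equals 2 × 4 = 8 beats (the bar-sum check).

1) 0.0ms=0b +888.889ms=4/3b
2) 888.889ms=4/3b +888.889ms=4/3b
3) 1777.778ms=8/3b +888.889ms=4/3b
4) 2666.667ms=4b +1333.333ms=2b
5) 4000.0ms=6b +1333.333ms=2b
Σ=8b of 8 (90bpm 4/4) — PASS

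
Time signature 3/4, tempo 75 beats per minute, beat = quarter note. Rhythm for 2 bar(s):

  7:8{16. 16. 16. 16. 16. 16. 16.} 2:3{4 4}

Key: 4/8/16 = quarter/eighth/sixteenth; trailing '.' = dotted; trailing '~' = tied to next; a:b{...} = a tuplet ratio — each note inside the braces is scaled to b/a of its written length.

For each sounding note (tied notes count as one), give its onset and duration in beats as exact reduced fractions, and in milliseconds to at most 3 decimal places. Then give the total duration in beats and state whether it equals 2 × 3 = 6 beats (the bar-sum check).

1) 0.0ms=0b +342.857ms=3/7b
2) 342.857ms=3/7b +342.857ms=3/7b
3) 685.714ms=6/7b +342.857ms=3/7b
4) 1028.571ms=9/7b +342.857ms=3/7b
5) 1371.429ms=12/7b +342.857ms=3/7b
6) 1714.286ms=15/7b +342.857ms=3/7b
7) 2057.143ms=18/7b +342.857ms=3/7b
8) 2400.0ms=3b +1200.0ms=3/2b
9) 3600.0ms=9/2b +1200.0ms=3/2b
Σ=6b of 6 (75bpm 3/4) — PASS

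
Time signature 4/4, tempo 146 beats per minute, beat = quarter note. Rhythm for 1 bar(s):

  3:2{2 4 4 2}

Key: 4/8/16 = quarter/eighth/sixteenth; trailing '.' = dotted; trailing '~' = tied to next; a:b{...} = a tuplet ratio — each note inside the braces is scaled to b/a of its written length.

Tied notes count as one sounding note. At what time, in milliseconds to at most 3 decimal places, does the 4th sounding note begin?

note 4 onset = 8/3b = 1095.89ms

1. 0.0ms @ 0 + 547.945ms (4/3)
2. 547.945ms @ 4/3 + 273.973ms (2/3)
3. 821.918ms @ 2 + 273.973ms (2/3)
4. 1095.89ms @ 8/3 + 547.945ms (4/3)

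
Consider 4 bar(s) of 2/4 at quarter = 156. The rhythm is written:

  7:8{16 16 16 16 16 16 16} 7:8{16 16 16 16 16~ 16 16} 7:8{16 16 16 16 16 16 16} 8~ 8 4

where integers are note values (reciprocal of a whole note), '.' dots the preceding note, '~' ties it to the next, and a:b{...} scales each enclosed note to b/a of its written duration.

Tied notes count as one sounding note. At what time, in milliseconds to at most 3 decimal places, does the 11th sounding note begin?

1. 0.0ms @ 0 + 109.89ms (2/7)
2. 109.89ms @ 2/7 + 109.89ms (2/7)
3. 219.78ms @ 4/7 + 109.89ms (2/7)
4. 329.67ms @ 6/7 + 109.89ms (2/7)
5. 439.56ms @ 8/7 + 109.89ms (2/7)
6. 549.451ms @ 10/7 + 109.89ms (2/7)
7. 659.341ms @ 12/7 + 109.89ms (2/7)
8. 769.231ms @ 2 + 109.89ms (2/7)
9. 879.121ms @ 16/7 + 109.89ms (2/7)
10. 989.011ms @ 18/7 + 109.89ms (2/7)
11. 1098.901ms @ 20/7 + 109.89ms (2/7)
12. 1208.791ms @ 22/7 + 219.78ms (4/7)
13. 1428.571ms @ 26/7 + 109.89ms (2/7)
14. 1538.462ms @ 4 + 109.89ms (2/7)
15. 1648.352ms @ 30/7 + 109.89ms (2/7)
16. 1758.242ms @ 32/7 + 109.89ms (2/7)
17. 1868.132ms @ 34/7 + 109.89ms (2/7)
18. 1978.022ms @ 36/7 + 109.89ms (2/7)
19. 2087.912ms @ 38/7 + 109.89ms (2/7)
20. 2197.802ms @ 40/7 + 109.89ms (2/7)
21. 2307.692ms @ 6 + 384.615ms (1)
22. 2692.308ms @ 7 + 384.615ms (1)

note 11 onset = 20/7b = 1098.901ms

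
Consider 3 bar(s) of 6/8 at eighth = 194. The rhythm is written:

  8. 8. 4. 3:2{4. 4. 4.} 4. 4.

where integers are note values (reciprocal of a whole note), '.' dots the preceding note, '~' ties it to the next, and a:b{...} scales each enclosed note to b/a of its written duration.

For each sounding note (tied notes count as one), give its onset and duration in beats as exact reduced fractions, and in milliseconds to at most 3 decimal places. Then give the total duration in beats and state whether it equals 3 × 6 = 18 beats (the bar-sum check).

1) 0.0ms=0b +463.918ms=3/2b
2) 463.918ms=3/2b +463.918ms=3/2b
3) 927.835ms=3b +927.835ms=3b
4) 1855.67ms=6b +618.557ms=2b
5) 2474.227ms=8b +618.557ms=2b
6) 3092.784ms=10b +618.557ms=2b
7) 3711.34ms=12b +927.835ms=3b
8) 4639.175ms=15b +927.835ms=3b
Σ=18b of 18 (194bpm 6/8) — PASS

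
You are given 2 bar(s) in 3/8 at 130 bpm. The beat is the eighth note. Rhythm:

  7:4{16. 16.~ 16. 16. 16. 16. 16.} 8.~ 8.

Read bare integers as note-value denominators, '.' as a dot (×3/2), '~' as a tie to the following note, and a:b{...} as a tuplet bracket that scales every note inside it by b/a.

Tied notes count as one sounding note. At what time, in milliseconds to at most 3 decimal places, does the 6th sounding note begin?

note 6 onset = 18/7b = 1186.813ms

1. 0.0ms @ 0 + 197.802ms (3/7)
2. 197.802ms @ 3/7 + 395.604ms (6/7)
3. 593.407ms @ 9/7 + 197.802ms (3/7)
4. 791.209ms @ 12/7 + 197.802ms (3/7)
5. 989.011ms @ 15/7 + 197.802ms (3/7)
6. 1186.813ms @ 18/7 + 197.802ms (3/7)
7. 1384.615ms @ 3 + 1384.615ms (3)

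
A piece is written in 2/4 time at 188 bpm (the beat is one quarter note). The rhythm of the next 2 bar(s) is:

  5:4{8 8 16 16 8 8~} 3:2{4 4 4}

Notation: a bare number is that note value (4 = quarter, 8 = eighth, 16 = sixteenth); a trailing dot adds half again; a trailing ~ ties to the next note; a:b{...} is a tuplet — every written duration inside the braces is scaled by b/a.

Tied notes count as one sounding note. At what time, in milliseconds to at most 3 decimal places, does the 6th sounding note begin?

1. 0.0ms @ 0 + 127.66ms (2/5)
2. 127.66ms @ 2/5 + 127.66ms (2/5)
3. 255.319ms @ 4/5 + 63.83ms (1/5)
4. 319.149ms @ 1 + 63.83ms (1/5)
5. 382.979ms @ 6/5 + 127.66ms (2/5)
6. 510.638ms @ 8/5 + 340.426ms (16/15)
7. 851.064ms @ 8/3 + 212.766ms (2/3)
8. 1063.83ms @ 10/3 + 212.766ms (2/3)

note 6 onset = 8/5b = 510.638ms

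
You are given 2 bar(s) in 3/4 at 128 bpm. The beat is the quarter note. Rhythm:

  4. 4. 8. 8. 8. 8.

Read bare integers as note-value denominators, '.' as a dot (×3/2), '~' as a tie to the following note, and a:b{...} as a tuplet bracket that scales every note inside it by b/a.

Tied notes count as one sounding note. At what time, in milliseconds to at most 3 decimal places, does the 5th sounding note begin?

note 5 onset = 9/2b = 2109.375ms

1. 0.0ms @ 0 + 703.125ms (3/2)
2. 703.125ms @ 3/2 + 703.125ms (3/2)
3. 1406.25ms @ 3 + 351.562ms (3/4)
4. 1757.812ms @ 15/4 + 351.562ms (3/4)
5. 2109.375ms @ 9/2 + 351.562ms (3/4)
6. 2460.938ms @ 21/4 + 351.562ms (3/4)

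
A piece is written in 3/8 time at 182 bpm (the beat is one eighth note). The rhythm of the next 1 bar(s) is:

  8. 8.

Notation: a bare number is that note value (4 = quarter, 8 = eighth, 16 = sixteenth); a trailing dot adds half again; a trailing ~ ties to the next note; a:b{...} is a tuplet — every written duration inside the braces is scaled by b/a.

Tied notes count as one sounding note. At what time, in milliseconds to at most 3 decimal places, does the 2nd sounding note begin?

note 2 onset = 3/2b = 494.505ms

1. 0.0ms @ 0 + 494.505ms (3/2)
2. 494.505ms @ 3/2 + 494.505ms (3/2)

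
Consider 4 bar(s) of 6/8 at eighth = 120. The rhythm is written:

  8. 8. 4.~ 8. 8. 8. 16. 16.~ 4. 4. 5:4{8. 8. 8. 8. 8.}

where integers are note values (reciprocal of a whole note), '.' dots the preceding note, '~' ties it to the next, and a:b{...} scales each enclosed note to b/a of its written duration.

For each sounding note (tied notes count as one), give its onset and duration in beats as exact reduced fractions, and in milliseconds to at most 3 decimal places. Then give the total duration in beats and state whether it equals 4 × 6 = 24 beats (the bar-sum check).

1) 0.0ms=0b +750.0ms=3/2b
2) 750.0ms=3/2b +750.0ms=3/2b
3) 1500.0ms=3b +2250.0ms=9/2b
4) 3750.0ms=15/2b +750.0ms=3/2b
5) 4500.0ms=9b +750.0ms=3/2b
6) 5250.0ms=21/2b +375.0ms=3/4b
7) 5625.0ms=45/4b +1875.0ms=15/4b
8) 7500.0ms=15b +1500.0ms=3b
9) 9000.0ms=18b +600.0ms=6/5b
10) 9600.0ms=96/5b +600.0ms=6/5b
11) 10200.0ms=102/5b +600.0ms=6/5b
12) 10800.0ms=108/5b +600.0ms=6/5b
13) 11400.0ms=114/5b +600.0ms=6/5b
Σ=24b of 24 (120bpm 6/8) — PASS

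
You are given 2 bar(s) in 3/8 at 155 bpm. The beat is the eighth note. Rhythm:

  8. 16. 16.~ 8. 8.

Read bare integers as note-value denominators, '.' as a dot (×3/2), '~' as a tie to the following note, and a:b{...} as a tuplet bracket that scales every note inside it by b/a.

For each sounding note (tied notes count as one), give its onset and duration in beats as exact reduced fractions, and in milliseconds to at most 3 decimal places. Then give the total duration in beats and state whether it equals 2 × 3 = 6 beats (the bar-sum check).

1) 0.0ms=0b +580.645ms=3/2b
2) 580.645ms=3/2b +290.323ms=3/4b
3) 870.968ms=9/4b +870.968ms=9/4b
4) 1741.935ms=9/2b +580.645ms=3/2b
Σ=6b of 6 (155bpm 3/8) — PASS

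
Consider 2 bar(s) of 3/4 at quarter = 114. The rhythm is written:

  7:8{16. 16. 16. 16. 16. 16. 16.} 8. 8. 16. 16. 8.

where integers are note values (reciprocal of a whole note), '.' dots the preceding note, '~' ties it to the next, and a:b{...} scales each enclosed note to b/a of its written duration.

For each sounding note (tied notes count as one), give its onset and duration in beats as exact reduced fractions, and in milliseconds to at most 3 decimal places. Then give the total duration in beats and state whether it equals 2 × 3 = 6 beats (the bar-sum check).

1) 0.0ms=0b +225.564ms=3/7b
2) 225.564ms=3/7b +225.564ms=3/7b
3) 451.128ms=6/7b +225.564ms=3/7b
4) 676.692ms=9/7b +225.564ms=3/7b
5) 902.256ms=12/7b +225.564ms=3/7b
6) 1127.82ms=15/7b +225.564ms=3/7b
7) 1353.383ms=18/7b +225.564ms=3/7b
8) 1578.947ms=3b +394.737ms=3/4b
9) 1973.684ms=15/4b +394.737ms=3/4b
10) 2368.421ms=9/2b +197.368ms=3/8b
11) 2565.789ms=39/8b +197.368ms=3/8b
12) 2763.158ms=21/4b +394.737ms=3/4b
Σ=6b of 6 (114bpm 3/4) — PASS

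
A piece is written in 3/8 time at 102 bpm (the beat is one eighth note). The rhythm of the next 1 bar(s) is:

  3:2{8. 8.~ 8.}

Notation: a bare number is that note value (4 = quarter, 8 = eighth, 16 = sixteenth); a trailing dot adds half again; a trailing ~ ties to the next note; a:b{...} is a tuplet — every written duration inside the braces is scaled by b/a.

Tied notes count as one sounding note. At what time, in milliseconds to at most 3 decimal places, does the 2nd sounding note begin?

1. 0.0ms @ 0 + 588.235ms (1)
2. 588.235ms @ 1 + 1176.471ms (2)

note 2 onset = 1b = 588.235ms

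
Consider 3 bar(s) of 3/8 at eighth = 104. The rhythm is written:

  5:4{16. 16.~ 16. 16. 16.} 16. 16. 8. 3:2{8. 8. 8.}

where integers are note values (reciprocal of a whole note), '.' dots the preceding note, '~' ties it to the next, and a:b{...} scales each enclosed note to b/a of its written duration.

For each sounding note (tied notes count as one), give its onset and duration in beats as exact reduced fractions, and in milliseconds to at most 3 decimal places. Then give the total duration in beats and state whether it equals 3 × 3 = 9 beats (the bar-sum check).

1) 0.0ms=0b +346.154ms=3/5b
2) 346.154ms=3/5b +692.308ms=6/5b
3) 1038.462ms=9/5b +346.154ms=3/5b
4) 1384.615ms=12/5b +346.154ms=3/5b
5) 1730.769ms=3b +432.692ms=3/4b
6) 2163.462ms=15/4b +432.692ms=3/4b
7) 2596.154ms=9/2b +865.385ms=3/2b
8) 3461.538ms=6b +576.923ms=1b
9) 4038.462ms=7b +576.923ms=1b
10) 4615.385ms=8b +576.923ms=1b
Σ=9b of 9 (104bpm 3/8) — PASS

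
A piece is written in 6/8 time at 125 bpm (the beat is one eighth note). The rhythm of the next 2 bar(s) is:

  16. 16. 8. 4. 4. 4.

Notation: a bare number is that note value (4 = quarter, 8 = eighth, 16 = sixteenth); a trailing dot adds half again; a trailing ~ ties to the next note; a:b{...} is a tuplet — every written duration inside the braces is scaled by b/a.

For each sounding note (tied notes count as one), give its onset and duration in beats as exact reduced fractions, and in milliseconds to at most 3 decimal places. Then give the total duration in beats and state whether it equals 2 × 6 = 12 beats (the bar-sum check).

1) 0.0ms=0b +360.0ms=3/4b
2) 360.0ms=3/4b +360.0ms=3/4b
3) 720.0ms=3/2b +720.0ms=3/2b
4) 1440.0ms=3b +1440.0ms=3b
5) 2880.0ms=6b +1440.0ms=3b
6) 4320.0ms=9b +1440.0ms=3b
Σ=12b of 12 (125bpm 6/8) — PASS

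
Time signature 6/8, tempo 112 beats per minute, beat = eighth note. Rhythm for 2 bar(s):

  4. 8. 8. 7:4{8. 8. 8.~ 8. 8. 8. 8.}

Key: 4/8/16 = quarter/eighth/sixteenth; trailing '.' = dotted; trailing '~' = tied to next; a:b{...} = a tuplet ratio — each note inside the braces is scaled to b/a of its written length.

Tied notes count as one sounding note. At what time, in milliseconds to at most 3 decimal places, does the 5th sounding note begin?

1. 0.0ms @ 0 + 1607.143ms (3)
2. 1607.143ms @ 3 + 803.571ms (3/2)
3. 2410.714ms @ 9/2 + 803.571ms (3/2)
4. 3214.286ms @ 6 + 459.184ms (6/7)
5. 3673.469ms @ 48/7 + 459.184ms (6/7)
6. 4132.653ms @ 54/7 + 918.367ms (12/7)
7. 5051.02ms @ 66/7 + 459.184ms (6/7)
8. 5510.204ms @ 72/7 + 459.184ms (6/7)
9. 5969.388ms @ 78/7 + 459.184ms (6/7)

note 5 onset = 48/7b = 3673.469ms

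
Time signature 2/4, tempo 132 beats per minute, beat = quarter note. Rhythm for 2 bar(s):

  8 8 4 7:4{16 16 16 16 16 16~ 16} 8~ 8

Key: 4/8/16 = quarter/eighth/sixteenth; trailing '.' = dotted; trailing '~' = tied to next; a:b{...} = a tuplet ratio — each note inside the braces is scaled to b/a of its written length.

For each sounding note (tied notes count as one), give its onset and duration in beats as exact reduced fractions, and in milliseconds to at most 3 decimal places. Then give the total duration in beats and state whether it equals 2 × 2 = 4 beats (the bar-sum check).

1) 0.0ms=0b +227.273ms=1/2b
2) 227.273ms=1/2b +227.273ms=1/2b
3) 454.545ms=1b +454.545ms=1b
4) 909.091ms=2b +64.935ms=1/7b
5) 974.026ms=15/7b +64.935ms=1/7b
6) 1038.961ms=16/7b +64.935ms=1/7b
7) 1103.896ms=17/7b +64.935ms=1/7b
8) 1168.831ms=18/7b +64.935ms=1/7b
9) 1233.766ms=19/7b +129.87ms=2/7b
10) 1363.636ms=3b +454.545ms=1b
Σ=4b of 4 (132bpm 2/4) — PASS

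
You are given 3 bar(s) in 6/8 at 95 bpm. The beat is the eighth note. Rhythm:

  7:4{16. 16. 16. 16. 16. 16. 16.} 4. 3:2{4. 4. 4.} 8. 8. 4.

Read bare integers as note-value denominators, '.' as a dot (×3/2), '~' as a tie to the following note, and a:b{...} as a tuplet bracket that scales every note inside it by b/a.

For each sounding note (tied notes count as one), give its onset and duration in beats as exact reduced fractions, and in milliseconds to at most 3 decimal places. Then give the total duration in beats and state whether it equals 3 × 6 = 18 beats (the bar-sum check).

1) 0.0ms=0b +270.677ms=3/7b
2) 270.677ms=3/7b +270.677ms=3/7b
3) 541.353ms=6/7b +270.677ms=3/7b
4) 812.03ms=9/7b +270.677ms=3/7b
5) 1082.707ms=12/7b +270.677ms=3/7b
6) 1353.383ms=15/7b +270.677ms=3/7b
7) 1624.06ms=18/7b +270.677ms=3/7b
8) 1894.737ms=3b +1894.737ms=3b
9) 3789.474ms=6b +1263.158ms=2b
10) 5052.632ms=8b +1263.158ms=2b
11) 6315.789ms=10b +1263.158ms=2b
12) 7578.947ms=12b +947.368ms=3/2b
13) 8526.316ms=27/2b +947.368ms=3/2b
14) 9473.684ms=15b +1894.737ms=3b
Σ=18b of 18 (95bpm 6/8) — PASS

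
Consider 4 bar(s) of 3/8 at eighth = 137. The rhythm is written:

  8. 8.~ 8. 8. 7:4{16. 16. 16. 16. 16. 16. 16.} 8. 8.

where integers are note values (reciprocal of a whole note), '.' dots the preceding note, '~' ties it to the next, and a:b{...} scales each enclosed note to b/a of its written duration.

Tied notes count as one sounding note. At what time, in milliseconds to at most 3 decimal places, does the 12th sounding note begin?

1. 0.0ms @ 0 + 656.934ms (3/2)
2. 656.934ms @ 3/2 + 1313.869ms (3)
3. 1970.803ms @ 9/2 + 656.934ms (3/2)
4. 2627.737ms @ 6 + 187.696ms (3/7)
5. 2815.433ms @ 45/7 + 187.696ms (3/7)
6. 3003.128ms @ 48/7 + 187.696ms (3/7)
7. 3190.824ms @ 51/7 + 187.696ms (3/7)
8. 3378.519ms @ 54/7 + 187.696ms (3/7)
9. 3566.215ms @ 57/7 + 187.696ms (3/7)
10. 3753.91ms @ 60/7 + 187.696ms (3/7)
11. 3941.606ms @ 9 + 656.934ms (3/2)
12. 4598.54ms @ 21/2 + 656.934ms (3/2)

note 12 onset = 21/2b = 4598.54ms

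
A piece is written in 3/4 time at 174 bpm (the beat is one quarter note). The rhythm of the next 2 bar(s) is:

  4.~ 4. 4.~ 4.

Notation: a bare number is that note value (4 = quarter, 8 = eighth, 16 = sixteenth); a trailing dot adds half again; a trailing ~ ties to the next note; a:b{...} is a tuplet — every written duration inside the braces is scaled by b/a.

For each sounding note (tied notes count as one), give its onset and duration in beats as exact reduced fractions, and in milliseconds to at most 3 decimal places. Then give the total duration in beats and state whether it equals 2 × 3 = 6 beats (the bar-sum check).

1) 0.0ms=0b +1034.483ms=3b
2) 1034.483ms=3b +1034.483ms=3b
Σ=6b of 6 (174bpm 3/4) — PASS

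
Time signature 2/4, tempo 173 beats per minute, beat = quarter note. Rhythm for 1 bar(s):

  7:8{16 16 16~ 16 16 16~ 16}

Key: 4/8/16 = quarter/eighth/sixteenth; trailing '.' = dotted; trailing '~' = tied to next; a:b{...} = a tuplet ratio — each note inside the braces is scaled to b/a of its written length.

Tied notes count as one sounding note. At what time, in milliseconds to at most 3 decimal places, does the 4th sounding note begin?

note 4 onset = 8/7b = 396.367ms

1. 0.0ms @ 0 + 99.092ms (2/7)
2. 99.092ms @ 2/7 + 99.092ms (2/7)
3. 198.183ms @ 4/7 + 198.183ms (4/7)
4. 396.367ms @ 8/7 + 99.092ms (2/7)
5. 495.458ms @ 10/7 + 198.183ms (4/7)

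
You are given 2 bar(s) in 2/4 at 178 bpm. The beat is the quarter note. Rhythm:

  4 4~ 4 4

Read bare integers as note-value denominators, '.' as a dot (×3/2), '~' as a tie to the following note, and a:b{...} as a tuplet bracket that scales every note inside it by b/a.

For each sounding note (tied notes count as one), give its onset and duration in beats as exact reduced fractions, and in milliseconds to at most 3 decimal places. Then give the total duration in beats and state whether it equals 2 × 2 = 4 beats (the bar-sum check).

1) 0.0ms=0b +337.079ms=1b
2) 337.079ms=1b +674.157ms=2b
3) 1011.236ms=3b +337.079ms=1b
Σ=4b of 4 (178bpm 2/4) — PASS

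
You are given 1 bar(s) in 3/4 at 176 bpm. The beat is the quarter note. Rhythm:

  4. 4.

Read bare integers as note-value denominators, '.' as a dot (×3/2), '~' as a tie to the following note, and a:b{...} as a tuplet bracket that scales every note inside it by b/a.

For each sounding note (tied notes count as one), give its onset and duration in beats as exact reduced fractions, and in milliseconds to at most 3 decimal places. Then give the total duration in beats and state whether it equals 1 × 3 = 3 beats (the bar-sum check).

1) 0.0ms=0b +511.364ms=3/2b
2) 511.364ms=3/2b +511.364ms=3/2b
Σ=3b of 3 (176bpm 3/4) — PASS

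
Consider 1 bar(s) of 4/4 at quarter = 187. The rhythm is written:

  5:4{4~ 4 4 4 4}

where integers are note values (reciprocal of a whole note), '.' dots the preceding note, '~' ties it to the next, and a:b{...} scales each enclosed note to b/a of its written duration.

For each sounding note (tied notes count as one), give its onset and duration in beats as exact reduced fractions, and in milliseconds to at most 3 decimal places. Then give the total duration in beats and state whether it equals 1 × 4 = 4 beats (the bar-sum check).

1) 0.0ms=0b +513.369ms=8/5b
2) 513.369ms=8/5b +256.684ms=4/5b
3) 770.053ms=12/5b +256.684ms=4/5b
4) 1026.738ms=16/5b +256.684ms=4/5b
Σ=4b of 4 (187bpm 4/4) — PASS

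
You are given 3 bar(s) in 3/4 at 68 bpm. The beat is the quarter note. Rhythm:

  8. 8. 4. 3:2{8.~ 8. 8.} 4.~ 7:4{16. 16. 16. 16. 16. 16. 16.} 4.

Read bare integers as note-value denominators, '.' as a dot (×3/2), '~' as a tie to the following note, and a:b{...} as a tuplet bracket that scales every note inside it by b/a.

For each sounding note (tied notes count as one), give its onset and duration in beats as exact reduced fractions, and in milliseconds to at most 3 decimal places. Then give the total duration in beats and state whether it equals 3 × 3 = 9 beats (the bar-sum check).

1) 0.0ms=0b +661.765ms=3/4b
2) 661.765ms=3/4b +661.765ms=3/4b
3) 1323.529ms=3/2b +1323.529ms=3/2b
4) 2647.059ms=3b +882.353ms=1b
5) 3529.412ms=4b +441.176ms=1/2b
6) 3970.588ms=9/2b +1512.605ms=12/7b
7) 5483.193ms=87/14b +189.076ms=3/14b
8) 5672.269ms=45/7b +189.076ms=3/14b
9) 5861.345ms=93/14b +189.076ms=3/14b
10) 6050.42ms=48/7b +189.076ms=3/14b
11) 6239.496ms=99/14b +189.076ms=3/14b
12) 6428.571ms=51/7b +189.076ms=3/14b
13) 6617.647ms=15/2b +1323.529ms=3/2b
Σ=9b of 9 (68bpm 3/4) — PASS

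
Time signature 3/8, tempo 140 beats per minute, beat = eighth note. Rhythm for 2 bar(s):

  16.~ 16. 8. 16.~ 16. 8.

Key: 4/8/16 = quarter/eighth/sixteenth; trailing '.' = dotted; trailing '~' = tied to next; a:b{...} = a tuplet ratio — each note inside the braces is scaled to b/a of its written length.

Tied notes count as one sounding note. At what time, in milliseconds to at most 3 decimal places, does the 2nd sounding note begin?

1. 0.0ms @ 0 + 642.857ms (3/2)
2. 642.857ms @ 3/2 + 642.857ms (3/2)
3. 1285.714ms @ 3 + 642.857ms (3/2)
4. 1928.571ms @ 9/2 + 642.857ms (3/2)

note 2 onset = 3/2b = 642.857ms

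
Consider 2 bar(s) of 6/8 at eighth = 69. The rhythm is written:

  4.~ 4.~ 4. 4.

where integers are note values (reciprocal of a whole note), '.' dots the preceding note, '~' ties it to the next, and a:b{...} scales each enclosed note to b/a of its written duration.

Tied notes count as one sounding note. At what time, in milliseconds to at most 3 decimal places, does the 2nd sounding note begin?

note 2 onset = 9b = 7826.087ms

1. 0.0ms @ 0 + 7826.087ms (9)
2. 7826.087ms @ 9 + 2608.696ms (3)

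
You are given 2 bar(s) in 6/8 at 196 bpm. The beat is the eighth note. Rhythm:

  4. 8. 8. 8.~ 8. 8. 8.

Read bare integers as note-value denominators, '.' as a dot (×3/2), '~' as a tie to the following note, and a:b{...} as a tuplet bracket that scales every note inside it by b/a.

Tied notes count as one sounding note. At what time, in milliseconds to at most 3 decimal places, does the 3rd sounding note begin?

1. 0.0ms @ 0 + 918.367ms (3)
2. 918.367ms @ 3 + 459.184ms (3/2)
3. 1377.551ms @ 9/2 + 459.184ms (3/2)
4. 1836.735ms @ 6 + 918.367ms (3)
5. 2755.102ms @ 9 + 459.184ms (3/2)
6. 3214.286ms @ 21/2 + 459.184ms (3/2)

note 3 onset = 9/2b = 1377.551ms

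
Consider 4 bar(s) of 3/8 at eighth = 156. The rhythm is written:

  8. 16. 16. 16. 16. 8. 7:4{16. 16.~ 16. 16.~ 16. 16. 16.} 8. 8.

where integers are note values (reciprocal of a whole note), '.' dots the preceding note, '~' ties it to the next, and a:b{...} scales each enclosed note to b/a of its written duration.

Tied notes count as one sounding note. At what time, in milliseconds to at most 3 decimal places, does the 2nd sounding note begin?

1. 0.0ms @ 0 + 576.923ms (3/2)
2. 576.923ms @ 3/2 + 288.462ms (3/4)
3. 865.385ms @ 9/4 + 288.462ms (3/4)
4. 1153.846ms @ 3 + 288.462ms (3/4)
5. 1442.308ms @ 15/4 + 288.462ms (3/4)
6. 1730.769ms @ 9/2 + 576.923ms (3/2)
7. 2307.692ms @ 6 + 164.835ms (3/7)
8. 2472.527ms @ 45/7 + 329.67ms (6/7)
9. 2802.198ms @ 51/7 + 329.67ms (6/7)
10. 3131.868ms @ 57/7 + 164.835ms (3/7)
11. 3296.703ms @ 60/7 + 164.835ms (3/7)
12. 3461.538ms @ 9 + 576.923ms (3/2)
13. 4038.462ms @ 21/2 + 576.923ms (3/2)

note 2 onset = 3/2b = 576.923ms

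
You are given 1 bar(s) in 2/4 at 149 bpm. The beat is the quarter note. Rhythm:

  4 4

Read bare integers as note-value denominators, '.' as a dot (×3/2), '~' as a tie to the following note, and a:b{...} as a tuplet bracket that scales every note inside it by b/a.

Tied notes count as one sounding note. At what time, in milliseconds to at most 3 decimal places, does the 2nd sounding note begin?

1. 0.0ms @ 0 + 402.685ms (1)
2. 402.685ms @ 1 + 402.685ms (1)

note 2 onset = 1b = 402.685ms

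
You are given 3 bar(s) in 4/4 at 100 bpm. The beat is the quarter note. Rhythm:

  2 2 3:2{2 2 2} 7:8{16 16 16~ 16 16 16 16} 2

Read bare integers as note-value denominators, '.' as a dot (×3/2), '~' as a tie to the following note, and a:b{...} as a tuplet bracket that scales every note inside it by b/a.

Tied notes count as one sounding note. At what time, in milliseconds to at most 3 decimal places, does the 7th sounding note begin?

1. 0.0ms @ 0 + 1200.0ms (2)
2. 1200.0ms @ 2 + 1200.0ms (2)
3. 2400.0ms @ 4 + 800.0ms (4/3)
4. 3200.0ms @ 16/3 + 800.0ms (4/3)
5. 4000.0ms @ 20/3 + 800.0ms (4/3)
6. 4800.0ms @ 8 + 171.429ms (2/7)
7. 4971.429ms @ 58/7 + 171.429ms (2/7)
8. 5142.857ms @ 60/7 + 342.857ms (4/7)
9. 5485.714ms @ 64/7 + 171.429ms (2/7)
10. 5657.143ms @ 66/7 + 171.429ms (2/7)
11. 5828.571ms @ 68/7 + 171.429ms (2/7)
12. 6000.0ms @ 10 + 1200.0ms (2)

note 7 onset = 58/7b = 4971.429ms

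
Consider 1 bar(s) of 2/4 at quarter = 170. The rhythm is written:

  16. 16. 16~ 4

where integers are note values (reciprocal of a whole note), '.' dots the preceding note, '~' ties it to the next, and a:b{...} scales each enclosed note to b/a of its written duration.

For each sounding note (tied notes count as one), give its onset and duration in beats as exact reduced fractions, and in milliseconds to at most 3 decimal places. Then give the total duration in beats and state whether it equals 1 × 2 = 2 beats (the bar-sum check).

1) 0.0ms=0b +132.353ms=3/8b
2) 132.353ms=3/8b +132.353ms=3/8b
3) 264.706ms=3/4b +441.176ms=5/4b
Σ=2b of 2 (170bpm 2/4) — PASS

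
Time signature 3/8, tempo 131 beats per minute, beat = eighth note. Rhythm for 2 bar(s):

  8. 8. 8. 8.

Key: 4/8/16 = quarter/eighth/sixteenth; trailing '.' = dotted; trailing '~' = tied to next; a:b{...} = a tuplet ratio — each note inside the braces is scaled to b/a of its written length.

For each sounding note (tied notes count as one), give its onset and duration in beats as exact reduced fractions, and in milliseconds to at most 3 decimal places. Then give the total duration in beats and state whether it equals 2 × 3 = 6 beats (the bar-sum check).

1) 0.0ms=0b +687.023ms=3/2b
2) 687.023ms=3/2b +687.023ms=3/2b
3) 1374.046ms=3b +687.023ms=3/2b
4) 2061.069ms=9/2b +687.023ms=3/2b
Σ=6b of 6 (131bpm 3/8) — PASS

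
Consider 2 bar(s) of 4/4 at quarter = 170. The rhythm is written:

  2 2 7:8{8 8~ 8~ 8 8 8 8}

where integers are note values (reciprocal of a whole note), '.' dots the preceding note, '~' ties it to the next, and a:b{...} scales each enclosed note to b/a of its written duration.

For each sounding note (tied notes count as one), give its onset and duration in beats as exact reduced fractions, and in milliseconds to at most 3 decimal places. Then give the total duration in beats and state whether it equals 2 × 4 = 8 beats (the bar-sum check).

1) 0.0ms=0b +705.882ms=2b
2) 705.882ms=2b +705.882ms=2b
3) 1411.765ms=4b +201.681ms=4/7b
4) 1613.445ms=32/7b +605.042ms=12/7b
5) 2218.487ms=44/7b +201.681ms=4/7b
6) 2420.168ms=48/7b +201.681ms=4/7b
7) 2621.849ms=52/7b +201.681ms=4/7b
Σ=8b of 8 (170bpm 4/4) — PASS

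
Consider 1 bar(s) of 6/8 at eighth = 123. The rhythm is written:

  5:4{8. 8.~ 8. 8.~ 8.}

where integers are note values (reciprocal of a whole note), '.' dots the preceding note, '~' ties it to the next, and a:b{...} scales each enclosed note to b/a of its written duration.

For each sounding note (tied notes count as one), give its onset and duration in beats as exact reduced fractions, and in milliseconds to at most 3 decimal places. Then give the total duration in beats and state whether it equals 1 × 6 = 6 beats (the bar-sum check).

1) 0.0ms=0b +585.366ms=6/5b
2) 585.366ms=6/5b +1170.732ms=12/5b
3) 1756.098ms=18/5b +1170.732ms=12/5b
Σ=6b of 6 (123bpm 6/8) — PASS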